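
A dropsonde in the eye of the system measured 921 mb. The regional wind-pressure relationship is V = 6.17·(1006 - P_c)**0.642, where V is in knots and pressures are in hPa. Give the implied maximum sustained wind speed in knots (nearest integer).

107 kt

ΔP = 1006 − 921 = 85 mb.
85^0.642 ≈ 17.326.
V ≈ 6.17 × 17.326 ≈ 106.9 kt.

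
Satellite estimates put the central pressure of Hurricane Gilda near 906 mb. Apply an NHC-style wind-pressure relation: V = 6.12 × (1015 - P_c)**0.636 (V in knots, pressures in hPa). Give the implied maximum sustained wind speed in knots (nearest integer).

121 kt

ΔP = 1015 − 906 = 109 mb.
109^0.636 ≈ 19.761.
V ≈ 6.12 × 19.761 ≈ 120.9 kt.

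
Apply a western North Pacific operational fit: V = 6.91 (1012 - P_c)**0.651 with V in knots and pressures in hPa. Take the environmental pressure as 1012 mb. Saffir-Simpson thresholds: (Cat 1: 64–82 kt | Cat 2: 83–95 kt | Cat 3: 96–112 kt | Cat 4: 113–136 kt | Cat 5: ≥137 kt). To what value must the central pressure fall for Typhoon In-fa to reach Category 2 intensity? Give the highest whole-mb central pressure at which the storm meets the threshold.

Category 2 begins at V = 83 kt.
Required ΔP = (83/6.91)^(1/0.651) = 12.012^1.536 ≈ 45.54 mb.
P_c ≤ 1012 − 45.54 = 966.46, so the highest integer P_c is 966 mb.

966 mb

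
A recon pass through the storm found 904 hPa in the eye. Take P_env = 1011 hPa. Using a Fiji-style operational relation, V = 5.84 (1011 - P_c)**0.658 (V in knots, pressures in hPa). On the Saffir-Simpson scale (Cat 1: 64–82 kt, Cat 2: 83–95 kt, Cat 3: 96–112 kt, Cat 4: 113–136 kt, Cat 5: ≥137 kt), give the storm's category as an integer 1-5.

ΔP = 1011 − 904 = 107 hPa.
V ≈ 5.84 × 107^0.658 = 5.84 × 21.64 ≈ 126 kt.
126 kt falls in the Category 4 band.

4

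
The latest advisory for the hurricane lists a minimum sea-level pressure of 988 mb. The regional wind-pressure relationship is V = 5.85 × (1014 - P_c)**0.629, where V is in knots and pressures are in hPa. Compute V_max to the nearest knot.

ΔP = 1014 − 988 = 26 mb.
26^0.629 ≈ 7.763.
V ≈ 5.85 × 7.763 ≈ 45.4 kt.

45 kt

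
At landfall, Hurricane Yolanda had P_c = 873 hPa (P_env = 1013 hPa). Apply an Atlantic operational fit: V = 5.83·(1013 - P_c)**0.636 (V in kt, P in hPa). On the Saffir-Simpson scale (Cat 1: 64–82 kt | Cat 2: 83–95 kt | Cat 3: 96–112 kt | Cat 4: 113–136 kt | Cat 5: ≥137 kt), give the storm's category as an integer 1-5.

4

ΔP = 1013 − 873 = 140 hPa.
V ≈ 5.83 × 140^0.636 = 5.83 × 23.17 ≈ 135 kt.
135 kt falls in the Category 4 band.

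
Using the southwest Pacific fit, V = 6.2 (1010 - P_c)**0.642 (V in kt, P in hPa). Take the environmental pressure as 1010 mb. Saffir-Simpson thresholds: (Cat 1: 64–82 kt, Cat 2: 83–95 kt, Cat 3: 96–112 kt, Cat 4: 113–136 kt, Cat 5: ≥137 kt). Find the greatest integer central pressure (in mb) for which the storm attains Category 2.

953 mb

Category 2 begins at V = 83 kt.
Required ΔP = (83/6.2)^(1/0.642) = 13.387^1.558 ≈ 56.88 mb.
P_c ≤ 1010 − 56.88 = 953.12, so the highest integer P_c is 953 mb.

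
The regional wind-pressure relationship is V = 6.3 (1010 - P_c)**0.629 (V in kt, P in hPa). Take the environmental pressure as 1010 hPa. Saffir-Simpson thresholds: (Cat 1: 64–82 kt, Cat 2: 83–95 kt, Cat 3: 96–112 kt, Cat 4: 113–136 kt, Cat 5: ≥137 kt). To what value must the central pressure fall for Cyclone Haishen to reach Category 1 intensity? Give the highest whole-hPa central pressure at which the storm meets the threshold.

970 hPa

Category 1 begins at V = 64 kt.
Required ΔP = (64/6.3)^(1/0.629) = 10.159^1.590 ≈ 39.87 hPa.
P_c ≤ 1010 − 39.87 = 970.13, so the highest integer P_c is 970 hPa.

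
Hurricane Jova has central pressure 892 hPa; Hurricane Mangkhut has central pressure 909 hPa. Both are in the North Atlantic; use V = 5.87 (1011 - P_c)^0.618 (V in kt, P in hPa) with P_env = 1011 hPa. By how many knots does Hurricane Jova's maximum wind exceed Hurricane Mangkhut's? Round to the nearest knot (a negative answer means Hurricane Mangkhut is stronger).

10 kt

Hurricane Jova: ΔP = 119; V ≈ 5.87 × 119^0.618 ≈ 112.54 kt.
Hurricane Mangkhut: ΔP = 102; V ≈ 5.87 × 102^0.618 ≈ 102.32 kt.
Difference ≈ 112.54 − 102.32 = 10.22 → 10 kt.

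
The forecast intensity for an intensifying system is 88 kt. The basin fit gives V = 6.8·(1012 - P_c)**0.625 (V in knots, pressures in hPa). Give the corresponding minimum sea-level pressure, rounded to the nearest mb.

952 mb

ΔP = (V / 6.8)^(1/0.625) = (88/6.8)^1.600.
88/6.8 = 12.941; 12.941^1.600 ≈ 60.14 mb.
P_c = 1012 − 60.14 = 951.86 ≈ 952 mb.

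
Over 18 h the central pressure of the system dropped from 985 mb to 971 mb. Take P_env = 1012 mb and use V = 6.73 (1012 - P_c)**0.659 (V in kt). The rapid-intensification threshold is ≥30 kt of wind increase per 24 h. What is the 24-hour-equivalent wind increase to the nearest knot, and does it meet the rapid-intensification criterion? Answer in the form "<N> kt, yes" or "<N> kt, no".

V₁: ΔP = 27, V ≈ 6.73 × 27^0.659 ≈ 59.06 kt.
V₂: ΔP = 41, V ≈ 6.73 × 41^0.659 ≈ 77.77 kt.
ΔV over 18 h = 18.71 kt → 24 h equivalent = 18.71 × 24/18 ≈ 24.95 kt.
25 kt < 30 kt ⇒ not rapid intensification.

25 kt, no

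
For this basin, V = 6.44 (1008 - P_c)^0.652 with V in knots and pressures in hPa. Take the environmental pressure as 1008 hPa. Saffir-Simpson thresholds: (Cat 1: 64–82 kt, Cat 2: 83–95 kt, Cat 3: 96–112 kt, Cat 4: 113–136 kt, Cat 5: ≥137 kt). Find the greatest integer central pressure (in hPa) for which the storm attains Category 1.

974 hPa

Category 1 begins at V = 64 kt.
Required ΔP = (64/6.44)^(1/0.652) = 9.938^1.534 ≈ 33.85 hPa.
P_c ≤ 1008 − 33.85 = 974.15, so the highest integer P_c is 974 hPa.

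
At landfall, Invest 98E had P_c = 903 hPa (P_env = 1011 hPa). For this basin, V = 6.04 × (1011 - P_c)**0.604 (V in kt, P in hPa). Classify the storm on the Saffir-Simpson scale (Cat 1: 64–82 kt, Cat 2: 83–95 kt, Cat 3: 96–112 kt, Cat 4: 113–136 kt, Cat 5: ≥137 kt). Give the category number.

3

ΔP = 1011 − 903 = 108 hPa.
V ≈ 6.04 × 108^0.604 = 6.04 × 16.91 ≈ 102 kt.
102 kt falls in the Category 3 band.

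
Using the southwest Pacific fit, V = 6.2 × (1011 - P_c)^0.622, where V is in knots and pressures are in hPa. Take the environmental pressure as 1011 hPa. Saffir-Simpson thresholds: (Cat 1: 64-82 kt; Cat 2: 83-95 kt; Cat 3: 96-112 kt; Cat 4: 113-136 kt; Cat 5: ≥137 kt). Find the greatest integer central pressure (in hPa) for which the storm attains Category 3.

Category 3 begins at V = 96 kt.
Required ΔP = (96/6.2)^(1/0.622) = 15.484^1.608 ≈ 81.84 hPa.
P_c ≤ 1011 − 81.84 = 929.16, so the highest integer P_c is 929 hPa.

929 hPa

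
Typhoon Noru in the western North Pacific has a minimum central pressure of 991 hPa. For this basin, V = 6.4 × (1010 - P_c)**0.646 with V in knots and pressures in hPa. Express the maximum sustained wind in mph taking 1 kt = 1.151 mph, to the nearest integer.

ΔP = 1010 − 991 = 19 hPa.
V ≈ 6.4 × 19^0.646 = 6.4 × 6.700 ≈ 42.880 kt.
42.880 × 1.151 ≈ 49.35 mph → 49 mph.

49 mph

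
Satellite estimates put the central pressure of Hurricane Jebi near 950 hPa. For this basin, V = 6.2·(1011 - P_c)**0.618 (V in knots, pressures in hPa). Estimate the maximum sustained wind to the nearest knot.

ΔP = 1011 − 950 = 61 hPa.
61^0.618 ≈ 12.686.
V ≈ 6.2 × 12.686 ≈ 78.7 kt.

79 kt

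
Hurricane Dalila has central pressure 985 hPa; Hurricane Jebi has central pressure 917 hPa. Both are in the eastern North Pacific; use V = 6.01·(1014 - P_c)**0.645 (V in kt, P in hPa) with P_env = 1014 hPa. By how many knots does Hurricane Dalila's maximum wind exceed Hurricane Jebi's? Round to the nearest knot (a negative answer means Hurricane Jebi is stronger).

Hurricane Dalila: ΔP = 29; V ≈ 6.01 × 29^0.645 ≈ 52.74 kt.
Hurricane Jebi: ΔP = 97; V ≈ 6.01 × 97^0.645 ≈ 114.91 kt.
Difference ≈ 52.74 − 114.91 = -62.17 → -62 kt.

-62 kt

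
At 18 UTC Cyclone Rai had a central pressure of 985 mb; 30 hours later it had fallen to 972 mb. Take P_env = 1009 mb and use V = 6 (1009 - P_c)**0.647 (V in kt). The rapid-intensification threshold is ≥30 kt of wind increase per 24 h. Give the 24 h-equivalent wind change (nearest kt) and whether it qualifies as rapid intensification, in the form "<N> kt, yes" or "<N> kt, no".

V₁: ΔP = 24, V ≈ 6 × 24^0.647 ≈ 46.90 kt.
V₂: ΔP = 37, V ≈ 6 × 37^0.647 ≈ 62.06 kt.
ΔV over 30 h = 15.16 kt → 24 h equivalent = 15.16 × 24/30 ≈ 12.13 kt.
12 kt < 30 kt ⇒ not rapid intensification.

12 kt, no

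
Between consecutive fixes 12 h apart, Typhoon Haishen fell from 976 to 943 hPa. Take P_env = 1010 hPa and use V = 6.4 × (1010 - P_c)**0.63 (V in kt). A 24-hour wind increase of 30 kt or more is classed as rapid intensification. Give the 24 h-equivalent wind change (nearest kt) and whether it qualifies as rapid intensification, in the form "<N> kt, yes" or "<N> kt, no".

V₁: ΔP = 34, V ≈ 6.4 × 34^0.63 ≈ 59.02 kt.
V₂: ΔP = 67, V ≈ 6.4 × 67^0.63 ≈ 90.49 kt.
ΔV over 12 h = 31.47 kt → 24 h equivalent = 31.47 × 24/12 ≈ 62.94 kt.
63 kt ≥ 30 kt ⇒ rapid intensification.

63 kt, yes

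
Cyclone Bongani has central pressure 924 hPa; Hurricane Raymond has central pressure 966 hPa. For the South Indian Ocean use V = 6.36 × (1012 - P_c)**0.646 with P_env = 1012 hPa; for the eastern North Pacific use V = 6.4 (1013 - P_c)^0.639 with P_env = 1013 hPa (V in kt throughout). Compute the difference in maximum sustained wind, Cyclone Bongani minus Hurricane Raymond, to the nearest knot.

Cyclone Bongani: ΔP = 88; V ≈ 6.36 × 88^0.646 ≈ 114.71 kt.
Hurricane Raymond: ΔP = 47; V ≈ 6.4 × 47^0.639 ≈ 74.93 kt.
Difference ≈ 114.71 − 74.93 = 39.78 → 40 kt.

40 kt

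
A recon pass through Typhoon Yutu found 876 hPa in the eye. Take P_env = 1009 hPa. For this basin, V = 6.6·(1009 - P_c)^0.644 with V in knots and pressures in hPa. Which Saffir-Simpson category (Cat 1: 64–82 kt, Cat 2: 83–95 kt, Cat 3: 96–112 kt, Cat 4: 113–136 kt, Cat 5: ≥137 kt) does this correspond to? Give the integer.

5

ΔP = 1009 − 876 = 133 hPa.
V ≈ 6.6 × 133^0.644 = 6.6 × 23.32 ≈ 154 kt.
154 kt falls in the Category 5 band.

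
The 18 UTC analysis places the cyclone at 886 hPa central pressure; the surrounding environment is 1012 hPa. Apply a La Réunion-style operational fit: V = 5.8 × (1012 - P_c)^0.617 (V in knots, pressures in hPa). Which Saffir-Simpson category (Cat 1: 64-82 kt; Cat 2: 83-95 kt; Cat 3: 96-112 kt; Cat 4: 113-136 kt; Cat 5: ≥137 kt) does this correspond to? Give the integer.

ΔP = 1012 − 886 = 126 hPa.
V ≈ 5.8 × 126^0.617 = 5.8 × 19.77 ≈ 115 kt.
115 kt falls in the Category 4 band.

4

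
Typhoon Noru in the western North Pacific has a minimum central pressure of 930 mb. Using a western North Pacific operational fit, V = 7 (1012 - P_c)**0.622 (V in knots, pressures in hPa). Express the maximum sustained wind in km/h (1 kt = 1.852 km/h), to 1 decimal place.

201.0 km/h

ΔP = 1012 − 930 = 82 mb.
V ≈ 7 × 82^0.622 = 7 × 15.502 ≈ 108.515 kt.
108.515 × 1.852 ≈ 200.97 km/h → 201.0 km/h.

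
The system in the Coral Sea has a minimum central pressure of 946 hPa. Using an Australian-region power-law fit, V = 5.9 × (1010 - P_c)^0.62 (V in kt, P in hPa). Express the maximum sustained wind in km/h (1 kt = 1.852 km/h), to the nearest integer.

144 km/h

ΔP = 1010 − 946 = 64 hPa.
V ≈ 5.9 × 64^0.62 = 5.9 × 13.177 ≈ 77.747 kt.
77.747 × 1.852 ≈ 143.99 km/h → 144 km/h.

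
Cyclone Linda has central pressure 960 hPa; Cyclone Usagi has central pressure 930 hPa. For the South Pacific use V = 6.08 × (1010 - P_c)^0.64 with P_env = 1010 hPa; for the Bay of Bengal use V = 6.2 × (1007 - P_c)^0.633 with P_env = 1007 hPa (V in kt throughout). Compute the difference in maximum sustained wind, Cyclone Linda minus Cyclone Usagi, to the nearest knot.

-23 kt

Cyclone Linda: ΔP = 50; V ≈ 6.08 × 50^0.64 ≈ 74.34 kt.
Cyclone Usagi: ΔP = 77; V ≈ 6.2 × 77^0.633 ≈ 96.95 kt.
Difference ≈ 74.34 − 96.95 = -22.61 → -23 kt.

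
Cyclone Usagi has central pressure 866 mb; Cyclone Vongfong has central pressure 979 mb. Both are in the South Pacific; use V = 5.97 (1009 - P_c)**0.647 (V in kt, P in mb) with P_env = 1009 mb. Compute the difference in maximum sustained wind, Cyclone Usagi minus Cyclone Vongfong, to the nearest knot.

Cyclone Usagi: ΔP = 143; V ≈ 5.97 × 143^0.647 ≈ 148.07 kt.
Cyclone Vongfong: ΔP = 30; V ≈ 5.97 × 30^0.647 ≈ 53.91 kt.
Difference ≈ 148.07 − 53.91 = 94.16 → 94 kt.

94 kt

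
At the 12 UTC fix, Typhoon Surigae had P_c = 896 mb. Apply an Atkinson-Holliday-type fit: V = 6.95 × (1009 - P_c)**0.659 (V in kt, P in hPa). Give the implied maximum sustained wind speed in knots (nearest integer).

157 kt

ΔP = 1009 − 896 = 113 mb.
113^0.659 ≈ 22.541.
V ≈ 6.95 × 22.541 ≈ 156.7 kt.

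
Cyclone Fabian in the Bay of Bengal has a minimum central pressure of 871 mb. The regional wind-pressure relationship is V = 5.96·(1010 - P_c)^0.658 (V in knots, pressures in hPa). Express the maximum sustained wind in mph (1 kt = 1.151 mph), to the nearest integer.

176 mph

ΔP = 1010 − 871 = 139 mb.
V ≈ 5.96 × 139^0.658 = 5.96 × 25.710 ≈ 153.232 kt.
153.232 × 1.151 ≈ 176.37 mph → 176 mph.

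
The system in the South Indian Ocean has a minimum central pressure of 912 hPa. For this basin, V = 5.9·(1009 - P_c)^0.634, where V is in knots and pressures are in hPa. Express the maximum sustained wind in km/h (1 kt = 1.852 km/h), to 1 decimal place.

198.7 km/h

ΔP = 1009 − 912 = 97 hPa.
V ≈ 5.9 × 97^0.634 = 5.9 × 18.181 ≈ 107.267 kt.
107.267 × 1.852 ≈ 198.66 km/h → 198.7 km/h.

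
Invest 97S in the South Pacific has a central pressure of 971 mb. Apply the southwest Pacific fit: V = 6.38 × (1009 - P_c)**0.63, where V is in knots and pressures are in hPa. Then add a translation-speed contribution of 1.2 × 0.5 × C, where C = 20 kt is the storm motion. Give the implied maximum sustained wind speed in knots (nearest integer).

75 kt

ΔP = 1009 − 971 = 38 mb.
38^0.63 ≈ 9.892.
V ≈ 6.38 × 9.892 ≈ 63.1 kt.
Translation term: 1.2 × 0.5 × 20 = 12 kt.
Corrected V ≈ 75.1 kt → 75 kt.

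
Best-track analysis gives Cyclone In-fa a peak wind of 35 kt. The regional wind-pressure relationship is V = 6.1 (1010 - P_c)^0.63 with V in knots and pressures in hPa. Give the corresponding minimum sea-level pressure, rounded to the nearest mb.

ΔP = (V / 6.1)^(1/0.63) = (35/6.1)^1.587.
35/6.1 = 5.738; 5.738^1.587 ≈ 16.01 mb.
P_c = 1010 − 16.01 = 993.99 ≈ 994 mb.

994 mb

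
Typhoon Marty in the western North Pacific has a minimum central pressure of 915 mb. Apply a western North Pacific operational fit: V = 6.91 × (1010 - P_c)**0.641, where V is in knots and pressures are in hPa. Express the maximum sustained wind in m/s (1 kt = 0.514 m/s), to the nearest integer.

66 m/s

ΔP = 1010 − 915 = 95 mb.
V ≈ 6.91 × 95^0.641 = 6.91 × 18.523 ≈ 127.997 kt.
127.997 × 0.514 ≈ 65.79 m/s → 66 m/s.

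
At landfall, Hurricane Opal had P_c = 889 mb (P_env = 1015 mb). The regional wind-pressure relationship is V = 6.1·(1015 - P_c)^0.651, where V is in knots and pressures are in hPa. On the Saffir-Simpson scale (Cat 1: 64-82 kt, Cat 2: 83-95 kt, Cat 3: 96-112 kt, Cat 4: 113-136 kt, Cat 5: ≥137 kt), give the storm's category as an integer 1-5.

ΔP = 1015 − 889 = 126 mb.
V ≈ 6.1 × 126^0.651 = 6.1 × 23.30 ≈ 142 kt.
142 kt falls in the Category 5 band.

5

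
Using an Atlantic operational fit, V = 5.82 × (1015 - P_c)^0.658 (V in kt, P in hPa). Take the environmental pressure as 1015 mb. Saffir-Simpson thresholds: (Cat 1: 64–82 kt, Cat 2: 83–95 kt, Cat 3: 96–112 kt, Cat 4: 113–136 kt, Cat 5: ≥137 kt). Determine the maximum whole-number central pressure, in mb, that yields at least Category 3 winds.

Category 3 begins at V = 96 kt.
Required ΔP = (96/5.82)^(1/0.658) = 16.495^1.520 ≈ 70.81 mb.
P_c ≤ 1015 − 70.81 = 944.19, so the highest integer P_c is 944 mb.

944 mb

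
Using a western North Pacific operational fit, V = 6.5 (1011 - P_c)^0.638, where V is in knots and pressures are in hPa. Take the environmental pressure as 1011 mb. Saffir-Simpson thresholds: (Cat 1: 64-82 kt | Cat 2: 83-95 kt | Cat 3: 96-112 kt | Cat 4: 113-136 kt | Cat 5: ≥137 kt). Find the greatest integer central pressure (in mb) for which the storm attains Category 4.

Category 4 begins at V = 113 kt.
Required ΔP = (113/6.5)^(1/0.638) = 17.385^1.567 ≈ 87.87 mb.
P_c ≤ 1011 − 87.87 = 923.13, so the highest integer P_c is 923 mb.

923 mb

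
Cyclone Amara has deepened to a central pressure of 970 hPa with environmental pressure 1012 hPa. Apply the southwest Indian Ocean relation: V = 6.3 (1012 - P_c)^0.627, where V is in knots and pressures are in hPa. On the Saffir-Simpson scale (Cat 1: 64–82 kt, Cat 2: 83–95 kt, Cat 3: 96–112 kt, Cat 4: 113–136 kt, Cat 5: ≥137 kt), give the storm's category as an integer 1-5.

1

ΔP = 1012 − 970 = 42 hPa.
V ≈ 6.3 × 42^0.627 = 6.3 × 10.42 ≈ 66 kt.
66 kt falls in the Category 1 band.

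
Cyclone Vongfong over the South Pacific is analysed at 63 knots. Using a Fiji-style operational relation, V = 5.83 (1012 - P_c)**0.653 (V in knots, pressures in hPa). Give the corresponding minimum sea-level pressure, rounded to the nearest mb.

ΔP = (V / 5.83)^(1/0.653) = (63/5.83)^1.531.
63/5.83 = 10.806; 10.806^1.531 ≈ 38.28 mb.
P_c = 1012 − 38.28 = 973.72 ≈ 974 mb.

974 mb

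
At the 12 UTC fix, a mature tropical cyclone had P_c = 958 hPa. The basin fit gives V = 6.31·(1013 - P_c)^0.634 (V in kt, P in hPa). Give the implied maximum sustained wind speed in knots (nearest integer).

80 kt

ΔP = 1013 − 958 = 55 hPa.
55^0.634 ≈ 12.688.
V ≈ 6.31 × 12.688 ≈ 80.1 kt.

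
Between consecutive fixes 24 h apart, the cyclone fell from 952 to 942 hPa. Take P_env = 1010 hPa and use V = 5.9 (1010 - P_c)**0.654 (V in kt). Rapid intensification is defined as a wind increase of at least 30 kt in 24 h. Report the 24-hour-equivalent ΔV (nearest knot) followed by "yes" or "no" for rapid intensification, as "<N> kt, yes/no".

9 kt, no

V₁: ΔP = 58, V ≈ 5.9 × 58^0.654 ≈ 83.97 kt.
V₂: ΔP = 68, V ≈ 5.9 × 68^0.654 ≈ 93.18 kt.
ΔV over 24 h = 9.21 kt → 24 h equivalent = 9.21 × 24/24 ≈ 9.21 kt.
9 kt < 30 kt ⇒ not rapid intensification.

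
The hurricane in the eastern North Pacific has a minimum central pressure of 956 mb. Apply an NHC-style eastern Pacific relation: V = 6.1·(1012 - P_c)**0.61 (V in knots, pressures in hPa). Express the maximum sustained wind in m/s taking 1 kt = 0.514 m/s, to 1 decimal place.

36.5 m/s

ΔP = 1012 − 956 = 56 mb.
V ≈ 6.1 × 56^0.61 = 6.1 × 11.652 ≈ 71.076 kt.
71.076 × 0.514 ≈ 36.53 m/s → 36.5 m/s.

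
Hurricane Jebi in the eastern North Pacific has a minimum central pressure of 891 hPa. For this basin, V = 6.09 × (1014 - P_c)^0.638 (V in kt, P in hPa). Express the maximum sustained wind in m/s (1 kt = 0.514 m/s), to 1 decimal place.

ΔP = 1014 − 891 = 123 hPa.
V ≈ 6.09 × 123^0.638 = 6.09 × 21.546 ≈ 131.213 kt.
131.213 × 0.514 ≈ 67.44 m/s → 67.4 m/s.

67.4 m/s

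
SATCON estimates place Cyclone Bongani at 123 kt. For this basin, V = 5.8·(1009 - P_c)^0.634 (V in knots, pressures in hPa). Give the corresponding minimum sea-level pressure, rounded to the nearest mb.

885 mb

ΔP = (V / 5.8)^(1/0.634) = (123/5.8)^1.577.
123/5.8 = 21.207; 21.207^1.577 ≈ 123.66 mb.
P_c = 1009 − 123.66 = 885.34 ≈ 885 mb.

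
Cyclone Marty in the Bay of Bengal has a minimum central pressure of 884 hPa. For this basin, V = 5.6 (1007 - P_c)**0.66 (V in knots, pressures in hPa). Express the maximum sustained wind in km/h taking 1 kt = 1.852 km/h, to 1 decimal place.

248.4 km/h

ΔP = 1007 − 884 = 123 hPa.
V ≈ 5.6 × 123^0.66 = 5.6 × 23.952 ≈ 134.130 kt.
134.130 × 1.852 ≈ 248.41 km/h → 248.4 km/h.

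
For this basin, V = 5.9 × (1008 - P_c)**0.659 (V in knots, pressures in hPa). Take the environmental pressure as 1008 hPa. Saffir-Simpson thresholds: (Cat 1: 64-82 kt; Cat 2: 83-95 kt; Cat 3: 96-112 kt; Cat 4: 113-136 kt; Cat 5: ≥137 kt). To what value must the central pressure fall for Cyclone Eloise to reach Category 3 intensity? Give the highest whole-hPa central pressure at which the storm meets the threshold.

Category 3 begins at V = 96 kt.
Required ΔP = (96/5.9)^(1/0.659) = 16.271^1.517 ≈ 68.91 hPa.
P_c ≤ 1008 − 68.91 = 939.09, so the highest integer P_c is 939 hPa.

939 hPa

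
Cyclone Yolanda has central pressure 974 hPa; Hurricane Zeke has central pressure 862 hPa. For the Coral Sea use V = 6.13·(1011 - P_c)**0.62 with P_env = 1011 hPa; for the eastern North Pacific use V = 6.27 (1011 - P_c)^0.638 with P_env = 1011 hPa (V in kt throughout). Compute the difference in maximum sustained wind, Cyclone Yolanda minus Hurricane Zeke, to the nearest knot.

-95 kt

Cyclone Yolanda: ΔP = 37; V ≈ 6.13 × 37^0.62 ≈ 57.51 kt.
Hurricane Zeke: ΔP = 149; V ≈ 6.27 × 149^0.638 ≈ 152.67 kt.
Difference ≈ 57.51 − 152.67 = -95.16 → -95 kt.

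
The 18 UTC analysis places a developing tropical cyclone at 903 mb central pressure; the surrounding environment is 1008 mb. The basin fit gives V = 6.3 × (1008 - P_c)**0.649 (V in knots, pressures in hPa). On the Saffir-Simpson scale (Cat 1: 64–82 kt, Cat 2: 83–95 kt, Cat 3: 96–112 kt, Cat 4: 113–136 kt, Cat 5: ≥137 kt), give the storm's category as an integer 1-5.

4

ΔP = 1008 − 903 = 105 mb.
V ≈ 6.3 × 105^0.649 = 6.3 × 20.50 ≈ 129 kt.
129 kt falls in the Category 4 band.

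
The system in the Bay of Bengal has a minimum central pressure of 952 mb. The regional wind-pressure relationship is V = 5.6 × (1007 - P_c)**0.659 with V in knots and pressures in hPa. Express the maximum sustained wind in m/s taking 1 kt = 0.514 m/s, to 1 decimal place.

ΔP = 1007 − 952 = 55 mb.
V ≈ 5.6 × 55^0.659 = 5.6 × 14.025 ≈ 78.539 kt.
78.539 × 0.514 ≈ 40.37 m/s → 40.4 m/s.

40.4 m/s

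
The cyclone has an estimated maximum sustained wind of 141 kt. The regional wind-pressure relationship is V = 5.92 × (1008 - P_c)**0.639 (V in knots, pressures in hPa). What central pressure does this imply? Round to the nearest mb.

ΔP = (V / 5.92)^(1/0.639) = (141/5.92)^1.565.
141/5.92 = 23.818; 23.818^1.565 ≈ 142.81 mb.
P_c = 1008 − 142.81 = 865.19 ≈ 865 mb.

865 mb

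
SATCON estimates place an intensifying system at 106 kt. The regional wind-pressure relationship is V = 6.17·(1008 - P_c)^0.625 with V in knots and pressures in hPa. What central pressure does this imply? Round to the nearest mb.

ΔP = (V / 6.17)^(1/0.625) = (106/6.17)^1.600.
106/6.17 = 17.180; 17.180^1.600 ≈ 94.63 mb.
P_c = 1008 − 94.63 = 913.37 ≈ 913 mb.

913 mb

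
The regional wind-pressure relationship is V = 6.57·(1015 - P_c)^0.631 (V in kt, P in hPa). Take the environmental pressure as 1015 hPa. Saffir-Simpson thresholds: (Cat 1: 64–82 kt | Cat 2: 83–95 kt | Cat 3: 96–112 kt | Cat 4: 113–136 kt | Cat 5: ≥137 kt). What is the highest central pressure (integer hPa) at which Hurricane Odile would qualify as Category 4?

Category 4 begins at V = 113 kt.
Required ΔP = (113/6.57)^(1/0.631) = 17.199^1.585 ≈ 90.79 hPa.
P_c ≤ 1015 − 90.79 = 924.21, so the highest integer P_c is 924 hPa.

924 hPa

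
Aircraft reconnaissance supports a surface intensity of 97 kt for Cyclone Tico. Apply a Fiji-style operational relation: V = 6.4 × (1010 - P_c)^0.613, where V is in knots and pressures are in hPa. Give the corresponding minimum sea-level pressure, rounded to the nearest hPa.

ΔP = (V / 6.4)^(1/0.613) = (97/6.4)^1.631.
97/6.4 = 15.156; 15.156^1.631 ≈ 84.32 hPa.
P_c = 1010 − 84.32 = 925.68 ≈ 926 hPa.

926 hPa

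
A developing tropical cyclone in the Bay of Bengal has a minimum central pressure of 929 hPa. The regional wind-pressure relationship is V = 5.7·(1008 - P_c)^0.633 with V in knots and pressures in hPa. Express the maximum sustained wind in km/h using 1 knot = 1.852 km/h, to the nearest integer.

ΔP = 1008 − 929 = 79 hPa.
V ≈ 5.7 × 79^0.633 = 5.7 × 15.893 ≈ 90.588 kt.
90.588 × 1.852 ≈ 167.77 km/h → 168 km/h.

168 km/h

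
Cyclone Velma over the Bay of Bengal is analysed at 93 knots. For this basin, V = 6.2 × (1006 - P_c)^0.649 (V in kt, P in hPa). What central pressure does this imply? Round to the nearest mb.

ΔP = (V / 6.2)^(1/0.649) = (93/6.2)^1.541.
93/6.2 = 15.000; 15.000^1.541 ≈ 64.89 mb.
P_c = 1006 − 64.89 = 941.11 ≈ 941 mb.

941 mb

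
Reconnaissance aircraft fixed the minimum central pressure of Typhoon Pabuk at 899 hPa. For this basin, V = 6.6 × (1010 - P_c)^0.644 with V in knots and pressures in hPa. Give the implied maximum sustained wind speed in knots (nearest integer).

ΔP = 1010 − 899 = 111 hPa.
111^0.644 ≈ 20.758.
V ≈ 6.6 × 20.758 ≈ 137.0 kt.

137 kt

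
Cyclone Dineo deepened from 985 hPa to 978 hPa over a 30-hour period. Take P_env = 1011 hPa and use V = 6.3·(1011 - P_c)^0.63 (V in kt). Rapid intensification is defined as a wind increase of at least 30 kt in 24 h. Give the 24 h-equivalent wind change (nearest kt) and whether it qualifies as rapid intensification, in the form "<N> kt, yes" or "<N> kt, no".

V₁: ΔP = 26, V ≈ 6.3 × 26^0.63 ≈ 49.07 kt.
V₂: ΔP = 33, V ≈ 6.3 × 33^0.63 ≈ 57.02 kt.
ΔV over 30 h = 7.95 kt → 24 h equivalent = 7.95 × 24/30 ≈ 6.36 kt.
6 kt < 30 kt ⇒ not rapid intensification.

6 kt, no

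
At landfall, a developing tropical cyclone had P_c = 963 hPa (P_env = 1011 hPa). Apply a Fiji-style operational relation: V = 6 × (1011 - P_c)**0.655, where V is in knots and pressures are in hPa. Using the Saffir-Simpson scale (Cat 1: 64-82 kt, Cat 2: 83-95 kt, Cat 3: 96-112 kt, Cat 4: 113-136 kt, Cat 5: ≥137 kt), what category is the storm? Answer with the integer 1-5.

1

ΔP = 1011 − 963 = 48 hPa.
V ≈ 6 × 48^0.655 = 6 × 12.62 ≈ 76 kt.
76 kt falls in the Category 1 band.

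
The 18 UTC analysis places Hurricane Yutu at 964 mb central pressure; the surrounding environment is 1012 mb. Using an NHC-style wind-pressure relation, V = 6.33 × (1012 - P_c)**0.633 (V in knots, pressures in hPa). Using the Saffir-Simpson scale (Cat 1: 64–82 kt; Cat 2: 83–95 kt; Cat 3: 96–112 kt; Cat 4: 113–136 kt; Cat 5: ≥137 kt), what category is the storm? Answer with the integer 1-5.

1

ΔP = 1012 − 964 = 48 mb.
V ≈ 6.33 × 48^0.633 = 6.33 × 11.59 ≈ 73 kt.
73 kt falls in the Category 1 band.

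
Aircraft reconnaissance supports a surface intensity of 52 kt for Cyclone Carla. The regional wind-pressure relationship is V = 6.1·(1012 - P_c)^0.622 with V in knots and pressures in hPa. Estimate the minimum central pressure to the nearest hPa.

ΔP = (V / 6.1)^(1/0.622) = (52/6.1)^1.608.
52/6.1 = 8.525; 8.525^1.608 ≈ 31.35 hPa.
P_c = 1012 − 31.35 = 980.65 ≈ 981 hPa.

981 hPa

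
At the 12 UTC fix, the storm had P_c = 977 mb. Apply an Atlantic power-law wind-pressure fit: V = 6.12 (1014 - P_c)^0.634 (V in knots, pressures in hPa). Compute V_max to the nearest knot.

ΔP = 1014 − 977 = 37 mb.
37^0.634 ≈ 9.868.
V ≈ 6.12 × 9.868 ≈ 60.4 kt.

60 kt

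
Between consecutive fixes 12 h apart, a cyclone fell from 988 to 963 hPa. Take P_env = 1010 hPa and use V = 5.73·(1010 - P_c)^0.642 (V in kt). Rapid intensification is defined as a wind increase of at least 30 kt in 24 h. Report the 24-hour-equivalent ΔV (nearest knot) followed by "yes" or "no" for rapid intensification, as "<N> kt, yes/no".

52 kt, yes

V₁: ΔP = 22, V ≈ 5.73 × 22^0.642 ≈ 41.69 kt.
V₂: ΔP = 47, V ≈ 5.73 × 47^0.642 ≈ 67.86 kt.
ΔV over 12 h = 26.17 kt → 24 h equivalent = 26.17 × 24/12 ≈ 52.34 kt.
52 kt ≥ 30 kt ⇒ rapid intensification.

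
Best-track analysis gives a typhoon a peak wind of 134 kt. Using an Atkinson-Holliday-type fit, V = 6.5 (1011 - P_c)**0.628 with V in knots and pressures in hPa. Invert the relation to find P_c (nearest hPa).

887 hPa

ΔP = (V / 6.5)^(1/0.628) = (134/6.5)^1.592.
134/6.5 = 20.615; 20.615^1.592 ≈ 123.78 hPa.
P_c = 1011 − 123.78 = 887.22 ≈ 887 hPa.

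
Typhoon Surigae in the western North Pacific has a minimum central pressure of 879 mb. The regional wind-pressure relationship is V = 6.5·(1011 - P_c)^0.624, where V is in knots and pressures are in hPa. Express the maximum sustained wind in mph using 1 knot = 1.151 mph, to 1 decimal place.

ΔP = 1011 − 879 = 132 mb.
V ≈ 6.5 × 132^0.624 = 6.5 × 21.049 ≈ 136.821 kt.
136.821 × 1.151 ≈ 157.48 mph → 157.5 mph.

157.5 mph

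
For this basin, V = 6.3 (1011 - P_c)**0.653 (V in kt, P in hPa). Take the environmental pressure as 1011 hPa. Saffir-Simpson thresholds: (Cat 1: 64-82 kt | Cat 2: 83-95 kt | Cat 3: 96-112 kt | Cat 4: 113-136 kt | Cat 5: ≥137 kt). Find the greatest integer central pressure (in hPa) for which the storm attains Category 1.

976 hPa

Category 1 begins at V = 64 kt.
Required ΔP = (64/6.3)^(1/0.653) = 10.159^1.531 ≈ 34.82 hPa.
P_c ≤ 1011 − 34.82 = 976.18, so the highest integer P_c is 976 hPa.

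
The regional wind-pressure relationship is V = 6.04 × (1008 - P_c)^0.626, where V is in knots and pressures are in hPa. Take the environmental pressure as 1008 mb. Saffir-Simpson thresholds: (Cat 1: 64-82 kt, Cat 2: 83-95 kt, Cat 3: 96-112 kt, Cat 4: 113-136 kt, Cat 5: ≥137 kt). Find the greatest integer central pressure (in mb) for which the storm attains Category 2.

Category 2 begins at V = 83 kt.
Required ΔP = (83/6.04)^(1/0.626) = 13.742^1.597 ≈ 65.76 mb.
P_c ≤ 1008 − 65.76 = 942.24, so the highest integer P_c is 942 mb.

942 mb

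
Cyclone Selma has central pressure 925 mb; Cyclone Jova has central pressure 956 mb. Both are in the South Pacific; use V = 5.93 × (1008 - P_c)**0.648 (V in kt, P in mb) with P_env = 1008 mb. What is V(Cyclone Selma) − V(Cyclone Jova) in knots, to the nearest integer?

Cyclone Selma: ΔP = 83; V ≈ 5.93 × 83^0.648 ≈ 103.90 kt.
Cyclone Jova: ΔP = 52; V ≈ 5.93 × 52^0.648 ≈ 76.74 kt.
Difference ≈ 103.90 − 76.74 = 27.16 → 27 kt.

27 kt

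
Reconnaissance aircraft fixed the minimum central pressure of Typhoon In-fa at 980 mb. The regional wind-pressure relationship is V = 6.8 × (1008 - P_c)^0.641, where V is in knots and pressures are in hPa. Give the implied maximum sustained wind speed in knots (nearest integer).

ΔP = 1008 − 980 = 28 mb.
28^0.641 ≈ 8.465.
V ≈ 6.8 × 8.465 ≈ 57.6 kt.

58 kt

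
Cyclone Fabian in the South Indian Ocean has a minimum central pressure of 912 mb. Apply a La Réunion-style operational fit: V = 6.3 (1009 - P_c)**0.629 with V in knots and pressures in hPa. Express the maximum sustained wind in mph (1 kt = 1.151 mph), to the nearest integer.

129 mph

ΔP = 1009 − 912 = 97 mb.
V ≈ 6.3 × 97^0.629 = 6.3 × 17.770 ≈ 111.949 kt.
111.949 × 1.151 ≈ 128.85 mph → 129 mph.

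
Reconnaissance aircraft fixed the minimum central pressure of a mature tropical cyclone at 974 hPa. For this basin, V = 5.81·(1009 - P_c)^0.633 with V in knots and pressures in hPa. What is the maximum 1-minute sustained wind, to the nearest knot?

ΔP = 1009 − 974 = 35 hPa.
35^0.633 ≈ 9.493.
V ≈ 5.81 × 9.493 ≈ 55.2 kt.

55 kt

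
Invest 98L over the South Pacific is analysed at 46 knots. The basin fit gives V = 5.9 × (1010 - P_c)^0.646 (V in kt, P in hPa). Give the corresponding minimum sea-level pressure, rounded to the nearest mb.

986 mb

ΔP = (V / 5.9)^(1/0.646) = (46/5.9)^1.548.
46/5.9 = 7.797; 7.797^1.548 ≈ 24.02 mb.
P_c = 1010 − 24.02 = 985.98 ≈ 986 mb.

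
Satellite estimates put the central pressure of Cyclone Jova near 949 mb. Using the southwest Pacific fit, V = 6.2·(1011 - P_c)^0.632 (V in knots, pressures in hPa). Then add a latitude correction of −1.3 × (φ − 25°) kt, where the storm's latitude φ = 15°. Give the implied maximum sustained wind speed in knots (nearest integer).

97 kt

ΔP = 1011 − 949 = 62 mb.
62^0.632 ≈ 13.577.
V ≈ 6.2 × 13.577 ≈ 84.2 kt.
Latitude correction: −1.3 × (15 − 25) = 13 kt.
Corrected V ≈ 97.2 kt → 97 kt.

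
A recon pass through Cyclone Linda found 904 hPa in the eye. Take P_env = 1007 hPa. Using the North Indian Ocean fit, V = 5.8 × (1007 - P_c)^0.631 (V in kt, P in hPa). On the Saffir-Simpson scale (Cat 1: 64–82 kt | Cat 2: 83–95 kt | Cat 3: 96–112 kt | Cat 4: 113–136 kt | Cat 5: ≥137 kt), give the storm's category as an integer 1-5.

ΔP = 1007 − 904 = 103 hPa.
V ≈ 5.8 × 103^0.631 = 5.8 × 18.63 ≈ 108 kt.
108 kt falls in the Category 3 band.

3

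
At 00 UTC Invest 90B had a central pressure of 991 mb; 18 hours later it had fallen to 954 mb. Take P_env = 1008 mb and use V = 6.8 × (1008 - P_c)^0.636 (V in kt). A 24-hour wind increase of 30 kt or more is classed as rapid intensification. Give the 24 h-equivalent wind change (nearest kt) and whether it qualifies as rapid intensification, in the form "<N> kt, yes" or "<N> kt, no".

V₁: ΔP = 17, V ≈ 6.8 × 17^0.636 ≈ 41.22 kt.
V₂: ΔP = 54, V ≈ 6.8 × 54^0.636 ≈ 85.96 kt.
ΔV over 18 h = 44.74 kt → 24 h equivalent = 44.74 × 24/18 ≈ 59.65 kt.
60 kt ≥ 30 kt ⇒ rapid intensification.

60 kt, yes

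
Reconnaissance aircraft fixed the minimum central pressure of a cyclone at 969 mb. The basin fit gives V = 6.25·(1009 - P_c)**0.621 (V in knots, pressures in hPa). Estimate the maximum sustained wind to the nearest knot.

62 kt

ΔP = 1009 − 969 = 40 mb.
40^0.621 ≈ 9.883.
V ≈ 6.25 × 9.883 ≈ 61.8 kt.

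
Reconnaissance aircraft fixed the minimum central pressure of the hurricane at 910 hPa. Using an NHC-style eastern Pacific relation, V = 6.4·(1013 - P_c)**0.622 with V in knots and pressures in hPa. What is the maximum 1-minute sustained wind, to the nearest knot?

114 kt

ΔP = 1013 − 910 = 103 hPa.
103^0.622 ≈ 17.864.
V ≈ 6.4 × 17.864 ≈ 114.3 kt.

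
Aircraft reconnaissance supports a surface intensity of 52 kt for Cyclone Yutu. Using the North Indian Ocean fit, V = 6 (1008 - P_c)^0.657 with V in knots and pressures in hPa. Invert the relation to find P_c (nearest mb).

ΔP = (V / 6)^(1/0.657) = (52/6)^1.522.
52/6 = 8.667; 8.667^1.522 ≈ 26.76 mb.
P_c = 1008 − 26.76 = 981.24 ≈ 981 mb.

981 mb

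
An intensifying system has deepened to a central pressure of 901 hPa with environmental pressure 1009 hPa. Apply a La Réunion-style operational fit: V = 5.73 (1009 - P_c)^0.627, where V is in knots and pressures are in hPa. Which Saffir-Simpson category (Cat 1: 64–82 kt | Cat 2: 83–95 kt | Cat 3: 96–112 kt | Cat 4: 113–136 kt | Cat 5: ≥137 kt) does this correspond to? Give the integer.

ΔP = 1009 − 901 = 108 hPa.
V ≈ 5.73 × 108^0.627 = 5.73 × 18.83 ≈ 108 kt.
108 kt falls in the Category 3 band.

3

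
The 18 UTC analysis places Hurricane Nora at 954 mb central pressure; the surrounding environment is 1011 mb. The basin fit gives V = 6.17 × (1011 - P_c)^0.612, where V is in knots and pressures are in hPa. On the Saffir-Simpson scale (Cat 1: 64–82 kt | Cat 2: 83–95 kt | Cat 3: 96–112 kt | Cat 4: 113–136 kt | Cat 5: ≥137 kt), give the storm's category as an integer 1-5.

ΔP = 1011 − 954 = 57 mb.
V ≈ 6.17 × 57^0.612 = 6.17 × 11.87 ≈ 73 kt.
73 kt falls in the Category 1 band.

1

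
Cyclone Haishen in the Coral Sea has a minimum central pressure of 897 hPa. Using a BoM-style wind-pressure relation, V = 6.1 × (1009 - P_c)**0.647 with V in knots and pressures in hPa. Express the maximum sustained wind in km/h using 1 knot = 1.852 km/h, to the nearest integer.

ΔP = 1009 − 897 = 112 hPa.
V ≈ 6.1 × 112^0.647 = 6.1 × 21.176 ≈ 129.174 kt.
129.174 × 1.852 ≈ 239.23 km/h → 239 km/h.

239 km/h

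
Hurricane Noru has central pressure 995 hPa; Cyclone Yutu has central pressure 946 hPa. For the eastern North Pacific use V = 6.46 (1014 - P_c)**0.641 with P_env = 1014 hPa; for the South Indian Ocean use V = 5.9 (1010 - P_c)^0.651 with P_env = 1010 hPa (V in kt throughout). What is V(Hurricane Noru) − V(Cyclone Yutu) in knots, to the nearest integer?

-46 kt

Hurricane Noru: ΔP = 19; V ≈ 6.46 × 19^0.641 ≈ 42.65 kt.
Cyclone Yutu: ΔP = 64; V ≈ 5.9 × 64^0.651 ≈ 88.45 kt.
Difference ≈ 42.65 − 88.45 = -45.80 → -46 kt.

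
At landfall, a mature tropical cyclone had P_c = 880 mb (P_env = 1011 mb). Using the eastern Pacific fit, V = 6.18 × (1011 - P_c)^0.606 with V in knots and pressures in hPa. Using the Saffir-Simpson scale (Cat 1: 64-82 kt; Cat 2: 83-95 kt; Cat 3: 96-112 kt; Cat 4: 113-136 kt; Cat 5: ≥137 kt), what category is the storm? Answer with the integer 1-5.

ΔP = 1011 − 880 = 131 mb.
V ≈ 6.18 × 131^0.606 = 6.18 × 19.19 ≈ 119 kt.
119 kt falls in the Category 4 band.

4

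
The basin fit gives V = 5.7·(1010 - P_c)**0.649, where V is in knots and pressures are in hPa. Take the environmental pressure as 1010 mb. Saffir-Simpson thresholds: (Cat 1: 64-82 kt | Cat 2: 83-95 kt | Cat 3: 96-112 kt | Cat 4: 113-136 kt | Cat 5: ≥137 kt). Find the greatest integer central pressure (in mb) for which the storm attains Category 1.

968 mb

Category 1 begins at V = 64 kt.
Required ΔP = (64/5.7)^(1/0.649) = 11.228^1.541 ≈ 41.53 mb.
P_c ≤ 1010 − 41.53 = 968.47, so the highest integer P_c is 968 mb.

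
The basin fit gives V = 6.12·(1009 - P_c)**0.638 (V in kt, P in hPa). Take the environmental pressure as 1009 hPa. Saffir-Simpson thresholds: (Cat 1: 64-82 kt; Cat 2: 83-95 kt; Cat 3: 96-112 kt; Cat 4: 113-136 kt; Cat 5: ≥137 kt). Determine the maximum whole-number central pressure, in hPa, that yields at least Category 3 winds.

934 hPa

Category 3 begins at V = 96 kt.
Required ΔP = (96/6.12)^(1/0.638) = 15.686^1.567 ≈ 74.79 hPa.
P_c ≤ 1009 − 74.79 = 934.21, so the highest integer P_c is 934 hPa.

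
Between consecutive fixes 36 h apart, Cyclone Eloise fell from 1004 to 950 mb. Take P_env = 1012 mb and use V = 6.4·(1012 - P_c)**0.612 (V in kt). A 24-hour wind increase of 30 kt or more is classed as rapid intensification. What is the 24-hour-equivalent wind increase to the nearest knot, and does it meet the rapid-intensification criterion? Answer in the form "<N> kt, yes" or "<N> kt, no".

V₁: ΔP = 8, V ≈ 6.4 × 8^0.612 ≈ 22.85 kt.
V₂: ΔP = 62, V ≈ 6.4 × 62^0.612 ≈ 80.01 kt.
ΔV over 36 h = 57.16 kt → 24 h equivalent = 57.16 × 24/36 ≈ 38.11 kt.
38 kt ≥ 30 kt ⇒ rapid intensification.

38 kt, yes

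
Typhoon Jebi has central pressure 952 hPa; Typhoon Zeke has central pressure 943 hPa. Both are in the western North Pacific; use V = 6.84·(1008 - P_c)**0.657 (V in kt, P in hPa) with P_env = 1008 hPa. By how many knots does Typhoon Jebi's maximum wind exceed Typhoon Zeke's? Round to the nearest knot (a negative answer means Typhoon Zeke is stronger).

-10 kt

Typhoon Jebi: ΔP = 56; V ≈ 6.84 × 56^0.657 ≈ 96.30 kt.
Typhoon Zeke: ΔP = 65; V ≈ 6.84 × 65^0.657 ≈ 106.20 kt.
Difference ≈ 96.30 − 106.20 = -9.90 → -10 kt.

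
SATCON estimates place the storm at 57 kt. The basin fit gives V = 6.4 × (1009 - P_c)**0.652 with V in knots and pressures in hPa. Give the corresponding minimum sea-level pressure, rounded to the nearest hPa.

ΔP = (V / 6.4)^(1/0.652) = (57/6.4)^1.534.
57/6.4 = 8.906; 8.906^1.534 ≈ 28.61 hPa.
P_c = 1009 − 28.61 = 980.39 ≈ 980 hPa.

980 hPa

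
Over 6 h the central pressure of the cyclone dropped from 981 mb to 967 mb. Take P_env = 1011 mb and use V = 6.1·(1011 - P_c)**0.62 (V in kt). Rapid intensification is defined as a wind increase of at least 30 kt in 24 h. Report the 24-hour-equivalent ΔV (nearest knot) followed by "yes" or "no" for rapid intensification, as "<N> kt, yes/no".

V₁: ΔP = 30, V ≈ 6.1 × 30^0.62 ≈ 50.25 kt.
V₂: ΔP = 44, V ≈ 6.1 × 44^0.62 ≈ 63.72 kt.
ΔV over 6 h = 13.47 kt → 24 h equivalent = 13.47 × 24/6 ≈ 53.88 kt.
54 kt ≥ 30 kt ⇒ rapid intensification.

54 kt, yes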